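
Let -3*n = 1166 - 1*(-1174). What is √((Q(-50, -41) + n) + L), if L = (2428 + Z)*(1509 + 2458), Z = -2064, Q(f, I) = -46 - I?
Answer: √1443203 ≈ 1201.3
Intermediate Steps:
n = -780 (n = -(1166 - 1*(-1174))/3 = -(1166 + 1174)/3 = -⅓*2340 = -780)
L = 1443988 (L = (2428 - 2064)*(1509 + 2458) = 364*3967 = 1443988)
√((Q(-50, -41) + n) + L) = √(((-46 - 1*(-41)) - 780) + 1443988) = √(((-46 + 41) - 780) + 1443988) = √((-5 - 780) + 1443988) = √(-785 + 1443988) = √1443203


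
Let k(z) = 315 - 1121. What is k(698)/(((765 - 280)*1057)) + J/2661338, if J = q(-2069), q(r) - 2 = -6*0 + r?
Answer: -3204675643/1364321619010 ≈ -0.0023489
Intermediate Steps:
q(r) = 2 + r (q(r) = 2 + (-6*0 + r) = 2 + (0 + r) = 2 + r)
J = -2067 (J = 2 - 2069 = -2067)
k(z) = -806
k(698)/(((765 - 280)*1057)) + J/2661338 = -806*1/(1057*(765 - 280)) - 2067/2661338 = -806/(485*1057) - 2067*1/2661338 = -806/512645 - 2067/2661338 = -3204675643/1364321619010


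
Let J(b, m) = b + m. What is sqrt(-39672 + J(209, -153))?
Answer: 8*I*sqrt(619) ≈ 199.04*I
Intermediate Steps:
sqrt(-39672 + J(209, -153)) = sqrt(-39672 + (209 - 153)) = sqrt(-39672 + 56) = sqrt(-39616) = 8*I*sqrt(619)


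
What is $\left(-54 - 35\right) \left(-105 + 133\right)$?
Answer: $-2492$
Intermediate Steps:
$\left(-54 - 35\right) \left(-105 + 133\right) = \left(-54 - 35\right) 28 = \left(-89\right) 28 = -2492$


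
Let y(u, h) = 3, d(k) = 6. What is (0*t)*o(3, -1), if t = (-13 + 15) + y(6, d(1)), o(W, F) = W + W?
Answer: 0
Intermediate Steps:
o(W, F) = 2*W
t = 5 (t = (-13 + 15) + 3 = 2 + 3 = 5)
(0*t)*o(3, -1) = (0*5)*(2*3) = 0*6 = 0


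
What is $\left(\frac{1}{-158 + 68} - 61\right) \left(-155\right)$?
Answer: $\frac{170221}{18} \approx 9456.7$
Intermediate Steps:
$\left(\frac{1}{-158 + 68} - 61\right) \left(-155\right) = \left(\frac{1}{-90} - 61\right) \left(-155\right) = \left(- \frac{1}{90} - 61\right) \left(-155\right) = \left(- \frac{5491}{90}\right) \left(-155\right) = \frac{170221}{18}$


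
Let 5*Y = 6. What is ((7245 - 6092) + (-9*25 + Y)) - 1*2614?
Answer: -8424/5 ≈ -1684.8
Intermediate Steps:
Y = 6/5 (Y = (⅕)*6 = 6/5 ≈ 1.2000)
((7245 - 6092) + (-9*25 + Y)) - 1*2614 = ((7245 - 6092) + (-9*25 + 6/5)) - 1*2614 = (1153 + (-225 + 6/5)) - 2614 = (1153 - 1119/5) - 2614 = 4646/5 - 2614 = -8424/5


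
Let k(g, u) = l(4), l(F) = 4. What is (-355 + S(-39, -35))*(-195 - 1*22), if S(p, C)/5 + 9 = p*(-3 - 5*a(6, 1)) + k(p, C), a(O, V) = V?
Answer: -256060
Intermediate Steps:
k(g, u) = 4
S(p, C) = -25 - 40*p (S(p, C) = -45 + 5*(p*(-3 - 5*1) + 4) = -45 + 5*(p*(-3 - 5) + 4) = -45 + 5*(p*(-8) + 4) = -45 + 5*(-8*p + 4) = -45 + 5*(4 - 8*p) = -45 + (20 - 40*p) = -25 - 40*p)
(-355 + S(-39, -35))*(-195 - 1*22) = (-355 + (-25 - 40*(-39)))*(-195 - 1*22) = (-355 + (-25 + 1560))*(-195 - 22) = (-355 + 1535)*(-217) = 1180*(-217) = -256060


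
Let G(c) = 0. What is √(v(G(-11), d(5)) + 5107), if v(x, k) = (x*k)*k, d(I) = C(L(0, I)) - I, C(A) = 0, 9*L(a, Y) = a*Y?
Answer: √5107 ≈ 71.463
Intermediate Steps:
L(a, Y) = Y*a/9 (L(a, Y) = (a*Y)/9 = (Y*a)/9 = Y*a/9)
d(I) = -I (d(I) = 0 - I = -I)
v(x, k) = x*k² (v(x, k) = (k*x)*k = x*k²)
√(v(G(-11), d(5)) + 5107) = √(0*(-1*5)² + 5107) = √(0*(-5)² + 5107) = √(0*25 + 5107) = √(0 + 5107) = √5107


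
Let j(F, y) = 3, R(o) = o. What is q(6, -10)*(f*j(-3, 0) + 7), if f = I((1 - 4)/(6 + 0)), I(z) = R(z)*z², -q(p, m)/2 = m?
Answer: 265/2 ≈ 132.50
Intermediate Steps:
q(p, m) = -2*m
I(z) = z³ (I(z) = z*z² = z³)
f = -⅛ (f = ((1 - 4)/(6 + 0))³ = (-3/6)³ = (-3*⅙)³ = (-½)³ = -⅛ ≈ -0.12500)
q(6, -10)*(f*j(-3, 0) + 7) = (-2*(-10))*(-⅛*3 + 7) = 20*(-3/8 + 7) = 20*(53/8) = 265/2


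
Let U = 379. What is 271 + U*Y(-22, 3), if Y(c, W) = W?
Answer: 1408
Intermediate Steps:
271 + U*Y(-22, 3) = 271 + 379*3 = 271 + 1137 = 1408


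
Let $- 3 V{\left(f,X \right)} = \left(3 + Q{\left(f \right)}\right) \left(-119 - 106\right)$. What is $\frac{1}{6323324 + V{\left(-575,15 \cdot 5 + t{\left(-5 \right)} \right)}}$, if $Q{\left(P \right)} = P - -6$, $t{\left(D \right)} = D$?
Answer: $\frac{1}{6280874} \approx 1.5921 \cdot 10^{-7}$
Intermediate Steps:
$Q{\left(P \right)} = 6 + P$ ($Q{\left(P \right)} = P + 6 = 6 + P$)
$V{\left(f,X \right)} = 675 + 75 f$ ($V{\left(f,X \right)} = - \frac{\left(3 + \left(6 + f\right)\right) \left(-119 - 106\right)}{3} = - \frac{\left(9 + f\right) \left(-225\right)}{3} = - \frac{-2025 - 225 f}{3} = 675 + 75 f$)
$\frac{1}{6323324 + V{\left(-575,15 \cdot 5 + t{\left(-5 \right)} \right)}} = \frac{1}{6323324 + \left(675 + 75 \left(-575\right)\right)} = \frac{1}{6323324 + \left(675 - 43125\right)} = \frac{1}{6323324 - 42450} = \frac{1}{6280874}$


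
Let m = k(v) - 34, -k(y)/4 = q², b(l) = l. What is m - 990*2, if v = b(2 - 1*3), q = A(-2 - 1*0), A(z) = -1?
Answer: -2018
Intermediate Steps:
q = -1
v = -1 (v = 2 - 1*3 = 2 - 3 = -1)
k(y) = -4 (k(y) = -4*(-1)² = -4*1 = -4)
m = -38 (m = -4 - 34 = -38)
m - 990*2 = -38 - 990*2 = -38 - 110*18 = -38 - 1980 = -2018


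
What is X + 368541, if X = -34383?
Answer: 334158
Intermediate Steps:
X + 368541 = -34383 + 368541 = 334158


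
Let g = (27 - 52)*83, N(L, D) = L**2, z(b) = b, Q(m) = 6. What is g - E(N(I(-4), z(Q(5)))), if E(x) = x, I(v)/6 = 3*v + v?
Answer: -11291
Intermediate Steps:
I(v) = 24*v (I(v) = 6*(3*v + v) = 6*(4*v) = 24*v)
g = -2075 (g = -25*83 = -2075)
g - E(N(I(-4), z(Q(5)))) = -2075 - (24*(-4))**2 = -2075 - 1*(-96)**2 = -2075 - 1*9216 = -2075 - 9216 = -11291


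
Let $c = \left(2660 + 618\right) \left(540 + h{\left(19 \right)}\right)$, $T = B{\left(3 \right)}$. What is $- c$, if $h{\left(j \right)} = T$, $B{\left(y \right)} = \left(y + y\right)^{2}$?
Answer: $-1888128$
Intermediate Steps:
$B{\left(y \right)} = 4 y^{2}$ ($B{\left(y \right)} = \left(2 y\right)^{2} = 4 y^{2}$)
$T = 36$ ($T = 4 \cdot 3^{2} = 4 \cdot 9 = 36$)
$h{\left(j \right)} = 36$
$c = 1888128$ ($c = \left(2660 + 618\right) \left(540 + 36\right) = 3278 \cdot 576 = 1888128$)
$- c = \left(-1\right) 1888128 = -1888128$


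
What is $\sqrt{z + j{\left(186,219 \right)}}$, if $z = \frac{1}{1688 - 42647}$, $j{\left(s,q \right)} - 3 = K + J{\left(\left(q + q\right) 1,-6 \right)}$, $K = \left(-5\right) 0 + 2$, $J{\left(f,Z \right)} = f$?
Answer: $\frac{2 \sqrt{20644287159}}{13653} \approx 21.048$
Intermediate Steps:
$K = 2$ ($K = 0 + 2 = 2$)
$j{\left(s,q \right)} = 5 + 2 q$ ($j{\left(s,q \right)} = 3 + \left(2 + \left(q + q\right) 1\right) = 3 + \left(2 + 2 q 1\right) = 3 + \left(2 + 2 q\right) = 5 + 2 q$)
$z = - \frac{1}{40959}$ ($z = \frac{1}{-40959} = - \frac{1}{40959} \approx -2.4415 \cdot 10^{-5}$)
$\sqrt{z + j{\left(186,219 \right)}} = \sqrt{- \frac{1}{40959} + \left(5 + 2 \cdot 219\right)} = \sqrt{- \frac{1}{40959} + \left(5 + 438\right)} = \sqrt{- \frac{1}{40959} + 443} = \sqrt{\frac{18144836}{40959}} = \frac{2 \sqrt{20644287159}}{13653}$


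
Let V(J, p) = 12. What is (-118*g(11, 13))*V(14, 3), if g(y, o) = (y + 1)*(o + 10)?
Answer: -390816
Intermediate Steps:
g(y, o) = (1 + y)*(10 + o)
(-118*g(11, 13))*V(14, 3) = -118*(10 + 13 + 10*11 + 13*11)*12 = -118*(10 + 13 + 110 + 143)*12 = -118*276*12 = -32568*12 = -390816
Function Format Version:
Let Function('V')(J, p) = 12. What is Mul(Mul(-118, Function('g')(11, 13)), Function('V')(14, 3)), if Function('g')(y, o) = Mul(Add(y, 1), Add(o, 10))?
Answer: -390816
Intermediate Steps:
Function('g')(y, o) = Mul(Add(1, y), Add(10, o))
Mul(Mul(-118, Function('g')(11, 13)), Function('V')(14, 3)) = Mul(Mul(-118, Add(10, 13, Mul(10, 11), Mul(13, 11))), 12) = Mul(Mul(-118, Add(10, 13, 110, 143)), 12) = Mul(Mul(-118, 276), 12) = Mul(-32568, 12) = -390816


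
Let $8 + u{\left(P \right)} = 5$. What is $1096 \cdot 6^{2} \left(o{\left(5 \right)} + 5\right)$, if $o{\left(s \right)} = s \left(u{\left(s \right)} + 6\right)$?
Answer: $789120$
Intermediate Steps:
$u{\left(P \right)} = -3$ ($u{\left(P \right)} = -8 + 5 = -3$)
$o{\left(s \right)} = 3 s$ ($o{\left(s \right)} = s \left(-3 + 6\right) = s 3 = 3 s$)
$1096 \cdot 6^{2} \left(o{\left(5 \right)} + 5\right) = 1096 \cdot 6^{2} \left(3 \cdot 5 + 5\right) = 1096 \cdot 36 \left(15 + 5\right) = 1096 \cdot 36 \cdot 20 = 1096 \cdot 720 = 789120$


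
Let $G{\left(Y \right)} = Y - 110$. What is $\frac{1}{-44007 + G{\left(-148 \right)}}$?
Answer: $- \frac{1}{44265} \approx -2.2591 \cdot 10^{-5}$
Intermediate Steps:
$G{\left(Y \right)} = -110 + Y$ ($G{\left(Y \right)} = Y - 110 = -110 + Y$)
$\frac{1}{-44007 + G{\left(-148 \right)}} = \frac{1}{-44007 - 258} = \frac{1}{-44265} = - \frac{1}{44265}$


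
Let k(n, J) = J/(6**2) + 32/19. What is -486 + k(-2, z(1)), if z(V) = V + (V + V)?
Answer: -110405/228 ≈ -484.23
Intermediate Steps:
z(V) = 3*V (z(V) = V + 2*V = 3*V)
k(n, J) = 32/19 + J/36 (k(n, J) = J/36 + 32*(1/19) = J*(1/36) + 32/19 = J/36 + 32/19 = 32/19 + J/36)
-486 + k(-2, z(1)) = -486 + (32/19 + (3*1)/36) = -486 + (32/19 + (1/36)*3) = -486 + (32/19 + 1/12) = -486 + 403/228 = -110405/228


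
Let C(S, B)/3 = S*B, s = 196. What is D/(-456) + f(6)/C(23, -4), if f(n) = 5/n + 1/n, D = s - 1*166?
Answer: -91/1311 ≈ -0.069413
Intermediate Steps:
C(S, B) = 3*B*S (C(S, B) = 3*(S*B) = 3*(B*S) = 3*B*S)
D = 30 (D = 196 - 1*166 = 196 - 166 = 30)
f(n) = 6/n (f(n) = 5/n + 1/n = 6/n)
D/(-456) + f(6)/C(23, -4) = 30/(-456) + (6/6)/((3*(-4)*23)) = 30*(-1/456) + (6*(⅙))/(-276) = -5/76 + 1*(-1/276) = -5/76 - 1/276 = -91/1311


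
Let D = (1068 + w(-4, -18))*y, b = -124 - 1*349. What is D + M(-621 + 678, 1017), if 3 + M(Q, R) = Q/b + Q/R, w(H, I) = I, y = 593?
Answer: 99839568173/160347 ≈ 6.2265e+5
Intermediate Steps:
b = -473 (b = -124 - 349 = -473)
D = 622650 (D = (1068 - 18)*593 = 1050*593 = 622650)
M(Q, R) = -3 - Q/473 + Q/R (M(Q, R) = -3 + (Q/(-473) + Q/R) = -3 + (Q*(-1/473) + Q/R) = -3 + (-Q/473 + Q/R) = -3 - Q/473 + Q/R)
D + M(-621 + 678, 1017) = 622650 + (-3 - (-621 + 678)/473 + (-621 + 678)/1017) = 622650 + (-3 - 1/473*57 + 57*(1/1017)) = 622650 + (-3 - 57/473 + 19/339) = 622650 - 491377/160347 = 99839568173/160347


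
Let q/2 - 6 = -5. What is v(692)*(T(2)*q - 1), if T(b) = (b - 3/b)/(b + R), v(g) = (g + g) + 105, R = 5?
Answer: -8934/7 ≈ -1276.3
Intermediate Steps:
q = 2 (q = 12 + 2*(-5) = 12 - 10 = 2)
v(g) = 105 + 2*g (v(g) = 2*g + 105 = 105 + 2*g)
T(b) = (b - 3/b)/(5 + b) (T(b) = (b - 3/b)/(b + 5) = (b - 3/b)/(5 + b))
v(692)*(T(2)*q - 1) = (105 + 2*692)*(((-3 + 2²)/(2*(5 + 2)))*2 - 1) = (105 + 1384)*(((½)*(-3 + 4)/7)*2 - 1) = 1489*(((½)*(⅐)*1)*2 - 1) = 1489*((1/14)*2 - 1) = 1489*(⅐ - 1) = 1489*(-6/7) = -8934/7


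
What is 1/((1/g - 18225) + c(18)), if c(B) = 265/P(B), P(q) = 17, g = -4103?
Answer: -69751/1270124697 ≈ -5.4917e-5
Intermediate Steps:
c(B) = 265/17
1/((1/g - 18225) + c(18)) = 1/((1/(-4103) - 18225) + 265/17) = 1/((-1/4103 - 18225) + 265/17) = 1/(-74777176/4103 + 265/17) = 1/(-1270124697/69751) = -69751/1270124697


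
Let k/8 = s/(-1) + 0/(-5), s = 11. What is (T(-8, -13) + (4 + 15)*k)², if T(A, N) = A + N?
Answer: 2866249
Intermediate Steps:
k = -88 (k = 8*(11/(-1) + 0/(-5)) = 8*(11*(-1) + 0*(-⅕)) = 8*(-11 + 0) = 8*(-11) = -88)
(T(-8, -13) + (4 + 15)*k)² = ((-8 - 13) + (4 + 15)*(-88))² = (-21 + 19*(-88))² = (-21 - 1672)² = (-1693)² = 2866249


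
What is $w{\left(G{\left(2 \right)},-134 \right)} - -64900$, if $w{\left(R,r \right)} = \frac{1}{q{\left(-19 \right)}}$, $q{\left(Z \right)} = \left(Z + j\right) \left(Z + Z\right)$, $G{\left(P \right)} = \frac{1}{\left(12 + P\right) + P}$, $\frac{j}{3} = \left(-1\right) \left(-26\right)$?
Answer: $\frac{145505799}{2242} \approx 64900.0$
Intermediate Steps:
$j = 78$ ($j = 3 \left(\left(-1\right) \left(-26\right)\right) = 3 \cdot 26 = 78$)
$G{\left(P \right)} = \frac{1}{12 + 2 P}$
$q{\left(Z \right)} = 2 Z \left(78 + Z\right)$ ($q{\left(Z \right)} = \left(Z + 78\right) \left(Z + Z\right) = \left(78 + Z\right) 2 Z = 2 Z \left(78 + Z\right)$)
$w{\left(R,r \right)} = - \frac{1}{2242}$ ($w{\left(R,r \right)} = \frac{1}{2 \left(-19\right) \left(78 - 19\right)} = \frac{1}{2 \left(-19\right) 59} = \frac{1}{-2242} = - \frac{1}{2242}$)
$w{\left(G{\left(2 \right)},-134 \right)} - -64900 = - \frac{1}{2242} - -64900 = - \frac{1}{2242} + 64900 = \frac{145505799}{2242}$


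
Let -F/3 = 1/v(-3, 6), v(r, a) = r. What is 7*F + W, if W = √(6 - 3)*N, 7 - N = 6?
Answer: 7 + √3 ≈ 8.7321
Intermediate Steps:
N = 1 (N = 7 - 1*6 = 7 - 6 = 1)
F = 1 (F = -3/(-3) = -3*(-⅓) = 1)
W = √3 (W = √(6 - 3)*1 = √3*1 = √3 ≈ 1.7320)
7*F + W = 7*1 + √3 = 7 + √3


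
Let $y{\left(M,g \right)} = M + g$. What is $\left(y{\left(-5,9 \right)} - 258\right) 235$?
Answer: $-59690$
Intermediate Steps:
$\left(y{\left(-5,9 \right)} - 258\right) 235 = \left(\left(-5 + 9\right) - 258\right) 235 = \left(4 - 258\right) 235 = \left(-254\right) 235 = -59690$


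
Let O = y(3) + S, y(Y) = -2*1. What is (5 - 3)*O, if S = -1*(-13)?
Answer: 22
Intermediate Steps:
y(Y) = -2
S = 13
O = 11 (O = -2 + 13 = 11)
(5 - 3)*O = (5 - 3)*11 = 2*11 = 22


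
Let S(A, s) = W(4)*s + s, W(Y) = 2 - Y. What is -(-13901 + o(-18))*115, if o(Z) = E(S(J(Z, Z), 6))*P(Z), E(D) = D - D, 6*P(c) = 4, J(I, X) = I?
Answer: 1598615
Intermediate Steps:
P(c) = ⅔ (P(c) = (⅙)*4 = ⅔)
S(A, s) = -s (S(A, s) = (2 - 1*4)*s + s = (2 - 4)*s + s = -2*s + s = -s)
E(D) = 0
o(Z) = 0 (o(Z) = 0*(⅔) = 0)
-(-13901 + o(-18))*115 = -(-13901 + 0)*115 = -(-13901)*115 = -1*(-1598615) = 1598615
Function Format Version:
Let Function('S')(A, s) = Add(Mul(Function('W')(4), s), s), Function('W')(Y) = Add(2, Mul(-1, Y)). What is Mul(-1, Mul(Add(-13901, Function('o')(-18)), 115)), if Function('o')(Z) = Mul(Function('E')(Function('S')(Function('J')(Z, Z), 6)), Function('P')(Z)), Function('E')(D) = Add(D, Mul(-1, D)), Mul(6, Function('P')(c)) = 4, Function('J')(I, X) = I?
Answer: 1598615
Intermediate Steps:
Function('P')(c) = Rational(2, 3) (Function('P')(c) = Mul(Rational(1, 6), 4) = Rational(2, 3))
Function('S')(A, s) = Mul(-1, s) (Function('S')(A, s) = Add(Mul(Add(2, Mul(-1, 4)), s), s) = Add(Mul(Add(2, -4), s), s) = Add(Mul(-2, s), s) = Mul(-1, s))
Function('E')(D) = 0
Function('o')(Z) = 0 (Function('o')(Z) = Mul(0, Rational(2, 3)) = 0)
Mul(-1, Mul(Add(-13901, Function('o')(-18)), 115)) = Mul(-1, Mul(Add(-13901, 0), 115)) = Mul(-1, Mul(-13901, 115)) = Mul(-1, -1598615) = 1598615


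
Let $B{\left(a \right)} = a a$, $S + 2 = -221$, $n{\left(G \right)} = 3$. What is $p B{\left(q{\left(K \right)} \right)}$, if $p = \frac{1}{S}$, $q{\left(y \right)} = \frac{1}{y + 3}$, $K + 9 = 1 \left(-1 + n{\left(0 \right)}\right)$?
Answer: $- \frac{1}{3568} \approx -0.00028027$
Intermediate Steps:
$K = -7$ ($K = -9 + 1 \left(-1 + 3\right) = -9 + 1 \cdot 2 = -9 + 2 = -7$)
$q{\left(y \right)} = \frac{1}{3 + y}$
$S = -223$ ($S = -2 - 221 = -223$)
$p = - \frac{1}{223}$ ($p = \frac{1}{-223} = - \frac{1}{223} \approx -0.0044843$)
$B{\left(a \right)} = a^{2}$
$p B{\left(q{\left(K \right)} \right)} = - \frac{\left(\frac{1}{3 - 7}\right)^{2}}{223} = - \frac{\left(\frac{1}{-4}\right)^{2}}{223} = - \frac{\left(- \frac{1}{4}\right)^{2}}{223} = \left(- \frac{1}{223}\right) \frac{1}{16} = - \frac{1}{3568}$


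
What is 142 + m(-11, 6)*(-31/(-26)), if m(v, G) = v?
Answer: 3351/26 ≈ 128.88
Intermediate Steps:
142 + m(-11, 6)*(-31/(-26)) = 142 - (-341)/(-26) = 142 - (-341)*(-1)/26 = 142 - 11*31/26 = 142 - 341/26 = 3351/26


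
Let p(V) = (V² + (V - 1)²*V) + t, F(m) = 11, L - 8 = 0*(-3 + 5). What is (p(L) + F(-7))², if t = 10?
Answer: 227529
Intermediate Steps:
L = 8 (L = 8 + 0*(-3 + 5) = 8 + 0*2 = 8 + 0 = 8)
p(V) = 10 + V² + V*(-1 + V)² (p(V) = (V² + (V - 1)²*V) + 10 = (V² + (-1 + V)²*V) + 10 = (V² + V*(-1 + V)²) + 10 = 10 + V² + V*(-1 + V)²)
(p(L) + F(-7))² = ((10 + 8 + 8³ - 1*8²) + 11)² = ((10 + 8 + 512 - 1*64) + 11)² = ((10 + 8 + 512 - 64) + 11)² = (466 + 11)² = 477² = 227529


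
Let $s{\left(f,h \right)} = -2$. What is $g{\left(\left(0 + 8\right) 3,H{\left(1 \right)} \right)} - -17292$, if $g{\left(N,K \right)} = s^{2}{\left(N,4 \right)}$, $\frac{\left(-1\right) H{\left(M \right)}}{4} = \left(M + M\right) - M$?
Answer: $17296$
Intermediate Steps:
$H{\left(M \right)} = - 4 M$ ($H{\left(M \right)} = - 4 \left(\left(M + M\right) - M\right) = - 4 \left(2 M - M\right) = - 4 M$)
$g{\left(N,K \right)} = 4$ ($g{\left(N,K \right)} = \left(-2\right)^{2} = 4$)
$g{\left(\left(0 + 8\right) 3,H{\left(1 \right)} \right)} - -17292 = 4 - -17292 = 4 + 17292 = 17296$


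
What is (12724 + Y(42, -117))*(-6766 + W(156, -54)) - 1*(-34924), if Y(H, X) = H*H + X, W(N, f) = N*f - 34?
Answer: -218749180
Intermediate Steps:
W(N, f) = -34 + N*f
Y(H, X) = X + H**2 (Y(H, X) = H**2 + X = X + H**2)
(12724 + Y(42, -117))*(-6766 + W(156, -54)) - 1*(-34924) = (12724 + (-117 + 42**2))*(-6766 + (-34 + 156*(-54))) - 1*(-34924) = (12724 + (-117 + 1764))*(-6766 + (-34 - 8424)) + 34924 = (12724 + 1647)*(-6766 - 8458) + 34924 = 14371*(-15224) + 34924 = -218784104 + 34924 = -218749180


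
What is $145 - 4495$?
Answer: $-4350$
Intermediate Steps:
$145 - 4495 = -4350$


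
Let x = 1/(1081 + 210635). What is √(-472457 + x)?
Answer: I*√588257059226891/35286 ≈ 687.36*I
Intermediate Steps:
x = 1/211716 ≈ 4.7233e-6
√(-472457 + x) = √(-472457 + 1/211716) = √(-100026706211/211716) = I*√588257059226891/35286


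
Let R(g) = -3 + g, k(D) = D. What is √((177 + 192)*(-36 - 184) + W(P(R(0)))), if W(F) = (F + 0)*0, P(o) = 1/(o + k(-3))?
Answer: 6*I*√2255 ≈ 284.92*I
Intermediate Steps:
P(o) = 1/(-3 + o) (P(o) = 1/(o - 3) = 1/(-3 + o))
W(F) = 0 (W(F) = F*0 = 0)
√((177 + 192)*(-36 - 184) + W(P(R(0)))) = √((177 + 192)*(-36 - 184) + 0) = √(369*(-220) + 0) = √(-81180 + 0) = √(-81180) = 6*I*√2255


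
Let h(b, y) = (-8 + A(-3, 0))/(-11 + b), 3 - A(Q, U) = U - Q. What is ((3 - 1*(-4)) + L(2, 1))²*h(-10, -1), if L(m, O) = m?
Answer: 216/7 ≈ 30.857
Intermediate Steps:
A(Q, U) = 3 + Q - U (A(Q, U) = 3 - (U - Q) = 3 + (Q - U) = 3 + Q - U)
h(b, y) = -8/(-11 + b) (h(b, y) = (-8 + (3 - 3 - 1*0))/(-11 + b) = (-8 + (3 - 3 + 0))/(-11 + b) = (-8 + 0)/(-11 + b) = -8/(-11 + b))
((3 - 1*(-4)) + L(2, 1))²*h(-10, -1) = ((3 - 1*(-4)) + 2)²*(-8/(-11 - 10)) = ((3 + 4) + 2)²*(-8/(-21)) = (7 + 2)²*(-8*(-1/21)) = 9²*(8/21) = 81*(8/21) = 216/7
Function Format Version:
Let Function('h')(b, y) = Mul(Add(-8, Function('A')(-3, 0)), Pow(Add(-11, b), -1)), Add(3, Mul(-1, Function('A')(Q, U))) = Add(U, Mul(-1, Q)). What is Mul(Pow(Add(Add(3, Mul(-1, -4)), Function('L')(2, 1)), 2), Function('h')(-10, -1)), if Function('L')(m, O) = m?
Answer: Rational(216, 7) ≈ 30.857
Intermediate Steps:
Function('A')(Q, U) = Add(3, Q, Mul(-1, U)) (Function('A')(Q, U) = Add(3, Mul(-1, Add(U, Mul(-1, Q)))) = Add(3, Add(Q, Mul(-1, U))) = Add(3, Q, Mul(-1, U)))
Function('h')(b, y) = Mul(-8, Pow(Add(-11, b), -1)) (Function('h')(b, y) = Mul(Add(-8, Add(3, -3, Mul(-1, 0))), Pow(Add(-11, b), -1)) = Mul(Add(-8, Add(3, -3, 0)), Pow(Add(-11, b), -1)) = Mul(Add(-8, 0), Pow(Add(-11, b), -1)) = Mul(-8, Pow(Add(-11, b), -1)))
Mul(Pow(Add(Add(3, Mul(-1, -4)), Function('L')(2, 1)), 2), Function('h')(-10, -1)) = Mul(Pow(Add(Add(3, Mul(-1, -4)), 2), 2), Mul(-8, Pow(Add(-11, -10), -1))) = Mul(Pow(Add(Add(3, 4), 2), 2), Mul(-8, Pow(-21, -1))) = Mul(Pow(Add(7, 2), 2), Mul(-8, Rational(-1, 21))) = Mul(Pow(9, 2), Rational(8, 21)) = Mul(81, Rational(8, 21)) = Rational(216, 7)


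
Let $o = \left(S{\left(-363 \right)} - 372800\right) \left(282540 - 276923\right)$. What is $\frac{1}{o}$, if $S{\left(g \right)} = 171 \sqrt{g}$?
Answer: $- \frac{372800}{780709382831011} - \frac{1881 i \sqrt{3}}{780709382831011} \approx -4.7751 \cdot 10^{-10} - 4.1731 \cdot 10^{-12} i$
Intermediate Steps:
$o = -2094017600 + 10565577 i \sqrt{3}$ ($o = \left(171 \sqrt{-363} - 372800\right) \left(282540 - 276923\right) = \left(171 \cdot 11 i \sqrt{3} - 372800\right) 5617 = \left(1881 i \sqrt{3} - 372800\right) 5617 = \left(-372800 + 1881 i \sqrt{3}\right) 5617 = -2094017600 + 10565577 i \sqrt{3} \approx -2.094 \cdot 10^{9} + 1.83 \cdot 10^{7} i$)
$\frac{1}{o} = \frac{1}{-2094017600 + 10565577 i \sqrt{3}}$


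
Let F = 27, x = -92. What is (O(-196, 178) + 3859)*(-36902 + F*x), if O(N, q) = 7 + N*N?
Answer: -1665318852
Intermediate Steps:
O(N, q) = 7 + N**2
(O(-196, 178) + 3859)*(-36902 + F*x) = ((7 + (-196)**2) + 3859)*(-36902 + 27*(-92)) = ((7 + 38416) + 3859)*(-36902 - 2484) = (38423 + 3859)*(-39386) = 42282*(-39386) = -1665318852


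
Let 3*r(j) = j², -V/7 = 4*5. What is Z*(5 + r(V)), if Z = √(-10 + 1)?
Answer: 19615*I ≈ 19615.0*I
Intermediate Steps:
Z = 3*I (Z = √(-9) = 3*I ≈ 3.0*I)
V = -140 (V = -28*5 = -7*20 = -140)
r(j) = j²/3
Z*(5 + r(V)) = (3*I)*(5 + (⅓)*(-140)²) = (3*I)*(5 + (⅓)*19600) = (3*I)*(5 + 19600/3) = (3*I)*(19615/3) = 19615*I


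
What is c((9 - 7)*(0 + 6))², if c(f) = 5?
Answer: 25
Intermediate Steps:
c((9 - 7)*(0 + 6))² = 5² = 25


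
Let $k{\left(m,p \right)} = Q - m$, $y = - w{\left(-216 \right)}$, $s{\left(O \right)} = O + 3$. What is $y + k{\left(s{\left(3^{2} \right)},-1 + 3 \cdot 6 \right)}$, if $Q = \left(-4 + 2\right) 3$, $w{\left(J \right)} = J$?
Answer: $198$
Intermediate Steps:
$s{\left(O \right)} = 3 + O$
$Q = -6$ ($Q = \left(-2\right) 3 = -6$)
$y = 216$ ($y = \left(-1\right) \left(-216\right) = 216$)
$k{\left(m,p \right)} = -6 - m$
$y + k{\left(s{\left(3^{2} \right)},-1 + 3 \cdot 6 \right)} = 216 - 18 = 198$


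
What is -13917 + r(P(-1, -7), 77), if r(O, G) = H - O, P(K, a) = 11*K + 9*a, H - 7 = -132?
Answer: -13968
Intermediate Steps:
H = -125 (H = 7 - 132 = -125)
P(K, a) = 9*a + 11*K
r(O, G) = -125 - O
-13917 + r(P(-1, -7), 77) = -13917 + (-125 - (9*(-7) + 11*(-1))) = -13917 + (-125 - (-63 - 11)) = -13917 + (-125 - 1*(-74)) = -13917 + (-125 + 74) = -13917 - 51 = -13968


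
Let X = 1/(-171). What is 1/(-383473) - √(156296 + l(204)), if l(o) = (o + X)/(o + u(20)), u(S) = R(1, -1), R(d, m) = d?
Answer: -1/383473 - √21340670579885/11685 ≈ -395.34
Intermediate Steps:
u(S) = 1
X = -1/171 ≈ -0.0058480
l(o) = (-1/171 + o)/(1 + o) (l(o) = (o - 1/171)/(o + 1) = (-1/171 + o)/(1 + o))
1/(-383473) - √(156296 + l(204)) = 1/(-383473) - √(156296 + (-1/171 + 204)/(1 + 204)) = -1/383473 - √(156296 + (34883/171)/205) = -1/383473 - √(156296 + (1/205)*(34883/171)) = -1/383473 - √(156296 + 34883/35055) = -1/383473 - √(5478991163/35055) = -1/383473 - √21340670579885/11685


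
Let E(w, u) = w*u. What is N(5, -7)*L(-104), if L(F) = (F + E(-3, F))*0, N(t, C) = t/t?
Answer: 0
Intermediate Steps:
N(t, C) = 1
E(w, u) = u*w
L(F) = 0 (L(F) = (F + F*(-3))*0 = (F - 3*F)*0 = -2*F*0 = 0)
N(5, -7)*L(-104) = 1*0 = 0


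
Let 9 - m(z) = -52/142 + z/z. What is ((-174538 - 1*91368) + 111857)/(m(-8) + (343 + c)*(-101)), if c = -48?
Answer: 10937479/2114851 ≈ 5.1718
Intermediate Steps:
m(z) = 594/71 (m(z) = 9 - (-52/142 + z/z) = 9 - (-52*1/142 + 1) = 9 - (-26/71 + 1) = 9 - 1*45/71 = 9 - 45/71 = 594/71)
((-174538 - 1*91368) + 111857)/(m(-8) + (343 + c)*(-101)) = ((-174538 - 1*91368) + 111857)/(594/71 + (343 - 48)*(-101)) = ((-174538 - 91368) + 111857)/(594/71 + 295*(-101)) = (-265906 + 111857)/(594/71 - 29795) = -154049/(-2114851/71) = -154049*(-71/2114851) = 10937479/2114851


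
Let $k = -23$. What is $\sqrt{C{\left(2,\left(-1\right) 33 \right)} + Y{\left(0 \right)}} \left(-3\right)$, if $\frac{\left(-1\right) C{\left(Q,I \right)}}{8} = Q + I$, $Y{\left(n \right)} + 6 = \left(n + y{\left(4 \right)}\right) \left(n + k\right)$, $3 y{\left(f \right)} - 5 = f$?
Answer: $- 3 \sqrt{173} \approx -39.459$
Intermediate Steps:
$y{\left(f \right)} = \frac{5}{3} + \frac{f}{3}$
$Y{\left(n \right)} = -6 + \left(-23 + n\right) \left(3 + n\right)$ ($Y{\left(n \right)} = -6 + \left(n + \left(\frac{5}{3} + \frac{1}{3} \cdot 4\right)\right) \left(n - 23\right) = -6 + \left(n + \left(\frac{5}{3} + \frac{4}{3}\right)\right) \left(-23 + n\right) = -6 + \left(n + 3\right) \left(-23 + n\right) = -6 + \left(3 + n\right) \left(-23 + n\right) = -6 + \left(-23 + n\right) \left(3 + n\right)$)
$C{\left(Q,I \right)} = - 8 I - 8 Q$ ($C{\left(Q,I \right)} = - 8 \left(Q + I\right) = - 8 \left(I + Q\right) = - 8 I - 8 Q$)
$\sqrt{C{\left(2,\left(-1\right) 33 \right)} + Y{\left(0 \right)}} \left(-3\right) = \sqrt{\left(- 8 \left(\left(-1\right) 33\right) - 16\right) - \left(75 - 0^{2}\right)} \left(-3\right) = \sqrt{\left(\left(-8\right) \left(-33\right) - 16\right) + \left(-75 + 0 + 0\right)} \left(-3\right) = \sqrt{\left(264 - 16\right) - 75} \left(-3\right) = \sqrt{248 - 75} \left(-3\right) = \sqrt{173} \left(-3\right) = - 3 \sqrt{173}$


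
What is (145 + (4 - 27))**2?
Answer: 14884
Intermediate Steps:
(145 + (4 - 27))**2 = (145 - 23)**2 = 122**2 = 14884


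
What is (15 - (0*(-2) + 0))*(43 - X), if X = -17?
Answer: 900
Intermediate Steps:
(15 - (0*(-2) + 0))*(43 - X) = (15 - (0*(-2) + 0))*(43 - 1*(-17)) = (15 - (0 + 0))*(43 + 17) = (15 - 1*0)*60 = (15 + 0)*60 = 15*60 = 900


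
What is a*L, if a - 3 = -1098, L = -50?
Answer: 54750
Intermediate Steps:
a = -1095 (a = 3 - 1098 = -1095)
a*L = -1095*(-50) = 54750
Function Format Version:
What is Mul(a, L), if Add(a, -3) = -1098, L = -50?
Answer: 54750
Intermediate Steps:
a = -1095 (a = Add(3, -1098) = -1095)
Mul(a, L) = Mul(-1095, -50) = 54750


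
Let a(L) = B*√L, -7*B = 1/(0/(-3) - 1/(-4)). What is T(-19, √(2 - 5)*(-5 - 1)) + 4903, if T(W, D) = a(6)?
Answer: 4903 - 4*√6/7 ≈ 4901.6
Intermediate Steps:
B = -4/7 (B = -1/(7*(0/(-3) - 1/(-4))) = -1/(7*(0*(-⅓) - 1*(-¼))) = -1/(7*(0 + ¼)) = -1/(7*¼) = -⅐*4 = -4/7 ≈ -0.57143)
a(L) = -4*√L/7
T(W, D) = -4*√6/7
T(-19, √(2 - 5)*(-5 - 1)) + 4903 = -4*√6/7 + 4903 = 4903 - 4*√6/7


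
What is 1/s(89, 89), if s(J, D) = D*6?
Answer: 1/534 ≈ 0.0018727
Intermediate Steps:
s(J, D) = 6*D
1/s(89, 89) = 1/(6*89) = 1/534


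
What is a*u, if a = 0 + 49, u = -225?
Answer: -11025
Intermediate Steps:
a = 49
a*u = 49*(-225) = -11025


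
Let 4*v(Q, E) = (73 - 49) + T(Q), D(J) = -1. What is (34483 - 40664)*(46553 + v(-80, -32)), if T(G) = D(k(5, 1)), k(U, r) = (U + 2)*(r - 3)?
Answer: -1151118535/4 ≈ -2.8778e+8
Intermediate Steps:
k(U, r) = (-3 + r)*(2 + U) (k(U, r) = (2 + U)*(-3 + r) = (-3 + r)*(2 + U))
T(G) = -1
v(Q, E) = 23/4 (v(Q, E) = ((73 - 49) - 1)/4 = (24 - 1)/4 = (¼)*23 = 23/4)
(34483 - 40664)*(46553 + v(-80, -32)) = (34483 - 40664)*(46553 + 23/4) = -6181*186235/4 = -1151118535/4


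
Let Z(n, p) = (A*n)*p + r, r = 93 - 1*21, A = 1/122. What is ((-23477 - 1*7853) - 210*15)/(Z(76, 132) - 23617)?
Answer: 2103280/1431229 ≈ 1.4696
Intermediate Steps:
A = 1/122 ≈ 0.0081967
r = 72 (r = 93 - 21 = 72)
Z(n, p) = 72 + n*p/122 (Z(n, p) = (n/122)*p + 72 = n*p/122 + 72 = 72 + n*p/122)
((-23477 - 1*7853) - 210*15)/(Z(76, 132) - 23617) = ((-23477 - 1*7853) - 210*15)/((72 + (1/122)*76*132) - 23617) = ((-23477 - 7853) - 3150)/((72 + 5016/61) - 23617) = (-31330 - 3150)/(9408/61 - 23617) = -34480/(-1431229/61) = -34480*(-61/1431229) = 2103280/1431229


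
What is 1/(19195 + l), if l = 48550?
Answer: 1/67745 ≈ 1.4761e-5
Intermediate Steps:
1/(19195 + l) = 1/(19195 + 48550) = 1/67745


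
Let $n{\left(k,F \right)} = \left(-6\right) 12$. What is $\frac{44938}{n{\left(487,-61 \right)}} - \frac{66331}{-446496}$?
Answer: $- \frac{835827559}{1339488} \approx -623.99$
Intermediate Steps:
$n{\left(k,F \right)} = -72$
$\frac{44938}{n{\left(487,-61 \right)}} - \frac{66331}{-446496} = \frac{44938}{-72} - \frac{66331}{-446496} = 44938 \left(- \frac{1}{72}\right) - - \frac{66331}{446496} = - \frac{22469}{36} + \frac{66331}{446496} = - \frac{835827559}{1339488}$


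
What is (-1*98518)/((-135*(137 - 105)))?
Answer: 49259/2160 ≈ 22.805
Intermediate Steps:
(-1*98518)/((-135*(137 - 105))) = -98518/((-135*32)) = -98518/(-4320) = -98518*(-1/4320) = 49259/2160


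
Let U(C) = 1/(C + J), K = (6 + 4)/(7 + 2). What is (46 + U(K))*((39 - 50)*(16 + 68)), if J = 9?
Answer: -553740/13 ≈ -42595.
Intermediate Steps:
K = 10/9 ≈ 1.1111
U(C) = 1/(9 + C) (U(C) = 1/(C + 9) = 1/(9 + C))
(46 + U(K))*((39 - 50)*(16 + 68)) = (46 + 1/(9 + 10/9))*((39 - 50)*(16 + 68)) = (46 + 1/(91/9))*(-11*84) = (46 + 9/91)*(-924) = (4195/91)*(-924) = -553740/13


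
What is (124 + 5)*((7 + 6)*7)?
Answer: 11739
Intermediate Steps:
(124 + 5)*((7 + 6)*7) = 129*(13*7) = 129*91 = 11739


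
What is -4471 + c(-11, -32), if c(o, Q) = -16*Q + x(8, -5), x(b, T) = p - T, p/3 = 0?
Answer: -3954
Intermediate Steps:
p = 0 (p = 3*0 = 0)
x(b, T) = -T (x(b, T) = 0 - T = -T)
c(o, Q) = 5 - 16*Q (c(o, Q) = -16*Q - 1*(-5) = -16*Q + 5 = 5 - 16*Q)
-4471 + c(-11, -32) = -4471 + (5 - 16*(-32)) = -4471 + (5 + 512) = -4471 + 517 = -3954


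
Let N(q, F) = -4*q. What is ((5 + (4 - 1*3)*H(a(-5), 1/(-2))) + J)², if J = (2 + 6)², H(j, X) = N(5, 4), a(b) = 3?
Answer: 2401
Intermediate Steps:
H(j, X) = -20 (H(j, X) = -4*5 = -20)
J = 64 (J = 8² = 64)
((5 + (4 - 1*3)*H(a(-5), 1/(-2))) + J)² = ((5 + (4 - 1*3)*(-20)) + 64)² = ((5 + (4 - 3)*(-20)) + 64)² = ((5 + 1*(-20)) + 64)² = ((5 - 20) + 64)² = (-15 + 64)² = 49² = 2401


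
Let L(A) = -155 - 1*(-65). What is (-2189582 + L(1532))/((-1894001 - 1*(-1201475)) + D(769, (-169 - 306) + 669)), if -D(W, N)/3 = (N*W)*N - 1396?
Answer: 1094836/43757295 ≈ 0.025021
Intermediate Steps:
L(A) = -90 (L(A) = -155 + 65 = -90)
D(W, N) = 4188 - 3*W*N² (D(W, N) = -3*((N*W)*N - 1396) = -3*(W*N² - 1396) = -3*(-1396 + W*N²) = 4188 - 3*W*N²)
(-2189582 + L(1532))/((-1894001 - 1*(-1201475)) + D(769, (-169 - 306) + 669)) = (-2189582 - 90)/((-1894001 - 1*(-1201475)) + (4188 - 3*769*((-169 - 306) + 669)²)) = -2189672/((-1894001 + 1201475) + (4188 - 3*769*(-475 + 669)²)) = -2189672/(-692526 + (4188 - 3*769*194²)) = -2189672/(-692526 + (4188 - 3*769*37636)) = -2189672/(-692526 + (4188 - 86826252)) = -2189672/(-692526 - 86822064) = -2189672/(-87514590) = -2189672*(-1/87514590) = 1094836/43757295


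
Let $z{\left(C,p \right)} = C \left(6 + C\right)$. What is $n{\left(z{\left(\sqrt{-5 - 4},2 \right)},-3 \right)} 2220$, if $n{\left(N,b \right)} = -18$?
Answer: $-39960$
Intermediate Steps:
$n{\left(z{\left(\sqrt{-5 - 4},2 \right)},-3 \right)} 2220 = \left(-18\right) 2220 = -39960$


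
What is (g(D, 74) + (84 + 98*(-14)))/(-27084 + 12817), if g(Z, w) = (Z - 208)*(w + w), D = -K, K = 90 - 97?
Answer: 31036/14267 ≈ 2.1754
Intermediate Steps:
K = -7
D = 7 (D = -1*(-7) = 7)
g(Z, w) = 2*w*(-208 + Z) (g(Z, w) = (-208 + Z)*(2*w) = 2*w*(-208 + Z))
(g(D, 74) + (84 + 98*(-14)))/(-27084 + 12817) = (2*74*(-208 + 7) + (84 + 98*(-14)))/(-27084 + 12817) = (2*74*(-201) + (84 - 1372))/(-14267) = (-29748 - 1288)*(-1/14267) = -31036*(-1/14267) = 31036/14267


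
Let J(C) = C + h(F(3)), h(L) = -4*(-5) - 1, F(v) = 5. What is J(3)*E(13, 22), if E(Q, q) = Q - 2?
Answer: 242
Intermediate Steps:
h(L) = 19 (h(L) = 20 - 1 = 19)
J(C) = 19 + C (J(C) = C + 19 = 19 + C)
E(Q, q) = -2 + Q
J(3)*E(13, 22) = (19 + 3)*(-2 + 13) = 22*11 = 242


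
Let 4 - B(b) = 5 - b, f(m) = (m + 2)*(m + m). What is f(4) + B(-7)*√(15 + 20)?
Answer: 48 - 8*√35 ≈ 0.67136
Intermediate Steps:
f(m) = 2*m*(2 + m) (f(m) = (2 + m)*(2*m) = 2*m*(2 + m))
B(b) = -1 + b (B(b) = 4 - (5 - b) = 4 + (-5 + b) = -1 + b)
f(4) + B(-7)*√(15 + 20) = 2*4*(2 + 4) + (-1 - 7)*√(15 + 20) = 2*4*6 - 8*√35 = 48 - 8*√35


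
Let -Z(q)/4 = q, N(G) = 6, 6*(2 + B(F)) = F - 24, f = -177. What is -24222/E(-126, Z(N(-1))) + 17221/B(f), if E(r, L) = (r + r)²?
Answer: -364820755/751464 ≈ -485.48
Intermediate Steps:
B(F) = -6 + F/6 (B(F) = -2 + (F - 24)/6 = -2 + (-24 + F)/6 = -2 + (-4 + F/6) = -6 + F/6)
Z(q) = -4*q
E(r, L) = 4*r² (E(r, L) = (2*r)² = 4*r²)
-24222/E(-126, Z(N(-1))) + 17221/B(f) = -24222/(4*(-126)²) + 17221/(-6 + (⅙)*(-177)) = -24222/(4*15876) + 17221/(-6 - 59/2) = -24222/63504 + 17221/(-71/2) = -24222*1/63504 + 17221*(-2/71) = -4037/10584 - 34442/71 = -364820755/751464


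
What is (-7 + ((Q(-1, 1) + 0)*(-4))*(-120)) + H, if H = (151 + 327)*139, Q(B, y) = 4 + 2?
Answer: 69315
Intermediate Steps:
Q(B, y) = 6
H = 66442 (H = 478*139 = 66442)
(-7 + ((Q(-1, 1) + 0)*(-4))*(-120)) + H = (-7 + ((6 + 0)*(-4))*(-120)) + 66442 = (-7 + (6*(-4))*(-120)) + 66442 = (-7 - 24*(-120)) + 66442 = (-7 + 2880) + 66442 = 2873 + 66442 = 69315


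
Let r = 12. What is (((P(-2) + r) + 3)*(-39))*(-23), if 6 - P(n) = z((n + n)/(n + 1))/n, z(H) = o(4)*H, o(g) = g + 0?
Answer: 26013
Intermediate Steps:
o(g) = g
z(H) = 4*H
P(n) = 6 - 8/(1 + n) (P(n) = 6 - 4*((n + n)/(n + 1))/n = 6 - 4*((2*n)/(1 + n))/n = 6 - 4*(2*n/(1 + n))/n = 6 - 8*n/(1 + n)/n = 6 - 8/(1 + n))
(((P(-2) + r) + 3)*(-39))*(-23) = (((2*(-1 + 3*(-2))/(1 - 2) + 12) + 3)*(-39))*(-23) = (((2*(-1 - 6)/(-1) + 12) + 3)*(-39))*(-23) = (((2*(-1)*(-7) + 12) + 3)*(-39))*(-23) = (((14 + 12) + 3)*(-39))*(-23) = ((26 + 3)*(-39))*(-23) = (29*(-39))*(-23) = -1131*(-23) = 26013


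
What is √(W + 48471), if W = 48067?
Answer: √96538 ≈ 310.71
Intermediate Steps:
√(W + 48471) = √(48067 + 48471) = √96538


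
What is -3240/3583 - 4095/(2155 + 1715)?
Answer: -604693/308138 ≈ -1.9624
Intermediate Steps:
-3240/3583 - 4095/(2155 + 1715) = -3240*1/3583 - 4095/3870 = -3240/3583 - 4095*1/3870 = -3240/3583 - 91/86 = -604693/308138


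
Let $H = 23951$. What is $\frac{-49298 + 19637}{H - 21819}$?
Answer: $- \frac{29661}{2132} \approx -13.912$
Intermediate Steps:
$\frac{-49298 + 19637}{H - 21819} = \frac{-49298 + 19637}{23951 - 21819} = - \frac{29661}{2132}$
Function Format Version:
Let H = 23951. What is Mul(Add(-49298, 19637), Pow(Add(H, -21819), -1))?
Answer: Rational(-29661, 2132) ≈ -13.912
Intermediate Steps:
Mul(Add(-49298, 19637), Pow(Add(H, -21819), -1)) = Mul(Add(-49298, 19637), Pow(Add(23951, -21819), -1)) = Mul(-29661, Pow(2132, -1)) = Mul(-29661, Rational(1, 2132)) = Rational(-29661, 2132)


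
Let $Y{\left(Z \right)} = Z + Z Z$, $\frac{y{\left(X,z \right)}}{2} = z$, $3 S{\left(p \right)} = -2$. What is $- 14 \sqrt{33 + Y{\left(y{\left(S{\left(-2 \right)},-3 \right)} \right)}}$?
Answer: $- 42 \sqrt{7} \approx -111.12$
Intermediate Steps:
$S{\left(p \right)} = - \frac{2}{3}$ ($S{\left(p \right)} = \frac{1}{3} \left(-2\right) = - \frac{2}{3}$)
$y{\left(X,z \right)} = 2 z$
$Y{\left(Z \right)} = Z + Z^{2}$
$- 14 \sqrt{33 + Y{\left(y{\left(S{\left(-2 \right)},-3 \right)} \right)}} = - 14 \sqrt{33 + 2 \left(-3\right) \left(1 + 2 \left(-3\right)\right)} = - 14 \sqrt{33 - 6 \left(1 - 6\right)} = - 14 \sqrt{33 - -30} = - 14 \sqrt{33 + 30} = - 14 \sqrt{63} = - 14 \cdot 3 \sqrt{7} = - 42 \sqrt{7}$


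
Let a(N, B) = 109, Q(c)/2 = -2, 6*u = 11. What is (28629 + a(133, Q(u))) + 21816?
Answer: 50554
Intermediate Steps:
u = 11/6 (u = (⅙)*11 = 11/6 ≈ 1.8333)
Q(c) = -4 (Q(c) = 2*(-2) = -4)
(28629 + a(133, Q(u))) + 21816 = (28629 + 109) + 21816 = 28738 + 21816 = 50554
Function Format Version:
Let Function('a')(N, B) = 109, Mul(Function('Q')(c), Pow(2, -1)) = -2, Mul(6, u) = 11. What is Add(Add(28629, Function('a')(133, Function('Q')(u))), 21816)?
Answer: 50554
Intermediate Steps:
u = Rational(11, 6) (u = Mul(Rational(1, 6), 11) = Rational(11, 6) ≈ 1.8333)
Function('Q')(c) = -4 (Function('Q')(c) = Mul(2, -2) = -4)
Add(Add(28629, Function('a')(133, Function('Q')(u))), 21816) = Add(Add(28629, 109), 21816) = Add(28738, 21816) = 50554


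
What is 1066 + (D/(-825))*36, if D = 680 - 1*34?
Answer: 285398/275 ≈ 1037.8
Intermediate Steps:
D = 646 (D = 680 - 34 = 646)
1066 + (D/(-825))*36 = 1066 + (646/(-825))*36 = 1066 + (646*(-1/825))*36 = 1066 - 646/825*36 = 1066 - 7752/275 = 285398/275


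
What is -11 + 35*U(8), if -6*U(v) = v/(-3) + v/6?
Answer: -29/9 ≈ -3.2222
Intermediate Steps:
U(v) = v/36 (U(v) = -(v/(-3) + v/6)/6 = -(v*(-1/3) + v*(1/6))/6 = -(-v/3 + v/6)/6 = -(-1)*v/36 = v/36)
-11 + 35*U(8) = -11 + 35*((1/36)*8) = -11 + 35*(2/9) = -11 + 70/9 = -29/9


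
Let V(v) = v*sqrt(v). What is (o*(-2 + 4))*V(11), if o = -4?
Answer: -88*sqrt(11) ≈ -291.86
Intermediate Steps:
V(v) = v**(3/2)
(o*(-2 + 4))*V(11) = (-4*(-2 + 4))*11**(3/2) = (-4*2)*(11*sqrt(11)) = -88*sqrt(11)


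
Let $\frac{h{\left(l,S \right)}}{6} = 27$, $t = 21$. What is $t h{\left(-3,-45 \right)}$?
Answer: $3402$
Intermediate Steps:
$h{\left(l,S \right)} = 162$ ($h{\left(l,S \right)} = 6 \cdot 27 = 162$)
$t h{\left(-3,-45 \right)} = 21 \cdot 162 = 3402$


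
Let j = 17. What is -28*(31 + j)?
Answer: -1344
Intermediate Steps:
-28*(31 + j) = -28*(31 + 17) = -28*48 = -1344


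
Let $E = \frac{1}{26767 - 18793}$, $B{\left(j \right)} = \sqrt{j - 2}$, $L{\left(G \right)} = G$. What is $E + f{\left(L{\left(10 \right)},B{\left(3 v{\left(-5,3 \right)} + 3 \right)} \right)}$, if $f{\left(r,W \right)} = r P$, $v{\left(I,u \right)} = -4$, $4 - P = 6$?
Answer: $- \frac{159479}{7974} \approx -20.0$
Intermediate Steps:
$P = -2$ ($P = 4 - 6 = -2$)
$B{\left(j \right)} = \sqrt{-2 + j}$
$f{\left(r,W \right)} = - 2 r$ ($f{\left(r,W \right)} = r \left(-2\right) = - 2 r$)
$E = \frac{1}{7974} \approx 0.00012541$
$E + f{\left(L{\left(10 \right)},B{\left(3 v{\left(-5,3 \right)} + 3 \right)} \right)} = \frac{1}{7974} - 20 = - \frac{159479}{7974}$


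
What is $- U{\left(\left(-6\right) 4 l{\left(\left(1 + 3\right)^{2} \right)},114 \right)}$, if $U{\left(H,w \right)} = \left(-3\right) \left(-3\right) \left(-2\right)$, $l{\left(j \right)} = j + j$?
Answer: $18$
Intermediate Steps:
$l{\left(j \right)} = 2 j$
$U{\left(H,w \right)} = -18$ ($U{\left(H,w \right)} = 9 \left(-2\right) = -18$)
$- U{\left(\left(-6\right) 4 l{\left(\left(1 + 3\right)^{2} \right)},114 \right)} = \left(-1\right) \left(-18\right) = 18$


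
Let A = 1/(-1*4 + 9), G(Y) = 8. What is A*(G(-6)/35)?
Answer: 8/175 ≈ 0.045714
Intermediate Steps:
A = 1/5 (A = 1/(-4 + 9) = 1/5 ≈ 0.20000)
A*(G(-6)/35) = (8/35)/5 = (8*(1/35))/5 = (1/5)*(8/35) = 8/175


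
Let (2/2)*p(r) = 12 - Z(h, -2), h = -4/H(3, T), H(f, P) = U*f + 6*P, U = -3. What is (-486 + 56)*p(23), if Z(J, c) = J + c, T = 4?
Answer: -18404/3 ≈ -6134.7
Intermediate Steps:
H(f, P) = -3*f + 6*P
h = -4/15 (h = -4/(-3*3 + 6*4) = -4/(-9 + 24) = -4/15 ≈ -0.26667)
p(r) = 214/15 (p(r) = 12 - (-4/15 - 2) = 12 - 1*(-34/15) = 12 + 34/15 = 214/15)
(-486 + 56)*p(23) = (-486 + 56)*(214/15) = -430*214/15 = -18404/3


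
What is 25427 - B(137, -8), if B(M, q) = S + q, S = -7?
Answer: 25442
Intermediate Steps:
B(M, q) = -7 + q
25427 - B(137, -8) = 25427 - (-7 - 8) = 25427 - 1*(-15) = 25427 + 15 = 25442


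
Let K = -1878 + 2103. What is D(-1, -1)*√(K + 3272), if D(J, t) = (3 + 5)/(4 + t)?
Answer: 8*√3497/3 ≈ 157.69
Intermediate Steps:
K = 225
D(J, t) = 8/(4 + t)
D(-1, -1)*√(K + 3272) = (8/(4 - 1))*√(225 + 3272) = (8/3)*√3497 = (8*(⅓))*√3497 = 8*√3497/3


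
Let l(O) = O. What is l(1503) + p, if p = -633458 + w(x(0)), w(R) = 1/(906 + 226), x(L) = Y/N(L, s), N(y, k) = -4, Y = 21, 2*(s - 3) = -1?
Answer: -715373059/1132 ≈ -6.3196e+5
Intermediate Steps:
s = 5/2 (s = 3 + (1/2)*(-1) = 3 - 1/2 = 5/2 ≈ 2.5000)
x(L) = -21/4 (x(L) = 21/(-4) = 21*(-1/4) = -21/4)
w(R) = 1/1132
p = -717074455/1132 (p = -633458 + 1/1132 = -717074455/1132 ≈ -6.3346e+5)
l(1503) + p = 1503 - 717074455/1132 = -715373059/1132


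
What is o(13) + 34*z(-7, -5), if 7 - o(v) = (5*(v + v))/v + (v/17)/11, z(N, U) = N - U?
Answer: -13290/187 ≈ -71.069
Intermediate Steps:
o(v) = -3 - v/187 (o(v) = 7 - ((5*(v + v))/v + (v/17)/11) = 7 - ((5*(2*v))/v + (v*(1/17))*(1/11)) = 7 - ((10*v)/v + (v/17)*(1/11)) = 7 - (10 + v/187) = 7 + (-10 - v/187) = -3 - v/187)
o(13) + 34*z(-7, -5) = (-3 - 1/187*13) + 34*(-7 - 1*(-5)) = (-3 - 13/187) + 34*(-7 + 5) = -574/187 + 34*(-2) = -574/187 - 68 = -13290/187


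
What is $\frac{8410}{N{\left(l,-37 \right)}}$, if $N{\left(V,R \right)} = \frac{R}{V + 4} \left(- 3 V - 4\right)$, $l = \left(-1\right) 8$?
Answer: $\frac{1682}{37} \approx 45.459$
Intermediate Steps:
$l = -8$
$N{\left(V,R \right)} = \frac{R \left(-4 - 3 V\right)}{4 + V}$ ($N{\left(V,R \right)} = \frac{R}{4 + V} \left(-4 - 3 V\right) = \frac{R \left(-4 - 3 V\right)}{4 + V}$)
$\frac{8410}{N{\left(l,-37 \right)}} = \frac{8410}{\left(-1\right) \left(-37\right) \frac{1}{4 - 8} \left(4 + 3 \left(-8\right)\right)} = \frac{8410}{\left(-1\right) \left(-37\right) \frac{1}{-4} \left(4 - 24\right)} = \frac{8410}{\left(-1\right) \left(-37\right) \left(- \frac{1}{4}\right) \left(-20\right)} = \frac{8410}{185} = 8410 \cdot \frac{1}{185} = \frac{1682}{37}$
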